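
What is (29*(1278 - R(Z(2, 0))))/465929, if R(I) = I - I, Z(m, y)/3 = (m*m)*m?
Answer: 37062/465929 ≈ 0.079544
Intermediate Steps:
Z(m, y) = 3*m³ (Z(m, y) = 3*((m*m)*m) = 3*(m²*m) = 3*m³)
R(I) = 0
(29*(1278 - R(Z(2, 0))))/465929 = (29*(1278 - 1*0))/465929 = (29*(1278 + 0))*(1/465929) = (29*1278)*(1/465929) = 37062*(1/465929) = 37062/465929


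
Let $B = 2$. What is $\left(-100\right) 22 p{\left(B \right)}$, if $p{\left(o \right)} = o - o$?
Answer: $0$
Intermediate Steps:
$p{\left(o \right)} = 0$
$\left(-100\right) 22 p{\left(B \right)} = \left(-100\right) 22 \cdot 0 = \left(-2200\right) 0 = 0$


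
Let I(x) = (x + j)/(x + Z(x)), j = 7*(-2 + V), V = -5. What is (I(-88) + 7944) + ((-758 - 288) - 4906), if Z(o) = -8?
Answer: 191369/96 ≈ 1993.4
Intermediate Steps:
j = -49 (j = 7*(-2 - 5) = 7*(-7) = -49)
I(x) = (-49 + x)/(-8 + x) (I(x) = (x - 49)/(x - 8) = (-49 + x)/(-8 + x))
(I(-88) + 7944) + ((-758 - 288) - 4906) = ((-49 - 88)/(-8 - 88) + 7944) + ((-758 - 288) - 4906) = (-137/(-96) + 7944) + (-1046 - 4906) = (-1/96*(-137) + 7944) - 5952 = (137/96 + 7944) - 5952 = 762761/96 - 5952 = 191369/96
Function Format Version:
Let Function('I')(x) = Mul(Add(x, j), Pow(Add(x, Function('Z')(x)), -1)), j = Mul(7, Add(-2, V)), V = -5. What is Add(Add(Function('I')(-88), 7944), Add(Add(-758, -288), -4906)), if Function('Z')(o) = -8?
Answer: Rational(191369, 96) ≈ 1993.4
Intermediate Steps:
j = -49 (j = Mul(7, Add(-2, -5)) = Mul(7, -7) = -49)
Function('I')(x) = Mul(Pow(Add(-8, x), -1), Add(-49, x)) (Function('I')(x) = Mul(Add(x, -49), Pow(Add(x, -8), -1)) = Mul(Add(-49, x), Pow(Add(-8, x), -1)) = Mul(Pow(Add(-8, x), -1), Add(-49, x)))
Add(Add(Function('I')(-88), 7944), Add(Add(-758, -288), -4906)) = Add(Add(Mul(Pow(Add(-8, -88), -1), Add(-49, -88)), 7944), Add(Add(-758, -288), -4906)) = Add(Add(Mul(Pow(-96, -1), -137), 7944), Add(-1046, -4906)) = Add(Add(Mul(Rational(-1, 96), -137), 7944), -5952) = Add(Add(Rational(137, 96), 7944), -5952) = Add(Rational(762761, 96), -5952) = Rational(191369, 96)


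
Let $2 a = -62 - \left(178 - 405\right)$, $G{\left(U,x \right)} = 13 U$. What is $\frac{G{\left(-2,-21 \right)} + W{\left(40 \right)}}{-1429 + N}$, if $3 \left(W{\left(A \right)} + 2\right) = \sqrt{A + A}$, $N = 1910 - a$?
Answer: $- \frac{56}{797} + \frac{8 \sqrt{5}}{2391} \approx -0.062782$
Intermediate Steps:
$a = \frac{165}{2}$ ($a = \frac{-62 - \left(178 - 405\right)}{2} = \frac{-62 - -227}{2} = \frac{-62 + 227}{2} = \frac{1}{2} \cdot 165 = \frac{165}{2} \approx 82.5$)
$N = \frac{3655}{2}$ ($N = 1910 - \frac{165}{2} = \frac{3655}{2} \approx 1827.5$)
$W{\left(A \right)} = -2 + \frac{\sqrt{2} \sqrt{A}}{3}$ ($W{\left(A \right)} = -2 + \frac{\sqrt{A + A}}{3} = -2 + \frac{\sqrt{2 A}}{3} = -2 + \frac{\sqrt{2} \sqrt{A}}{3}$)
$\frac{G{\left(-2,-21 \right)} + W{\left(40 \right)}}{-1429 + N} = \frac{13 \left(-2\right) - \left(2 - \frac{\sqrt{2} \sqrt{40}}{3}\right)}{-1429 + \frac{3655}{2}} = \frac{-26 - \left(2 - \frac{\sqrt{2} \cdot 2 \sqrt{10}}{3}\right)}{\frac{797}{2}} = \left(-26 - \left(2 - \frac{4 \sqrt{5}}{3}\right)\right) \frac{2}{797} = \left(-28 + \frac{4 \sqrt{5}}{3}\right) \frac{2}{797} = - \frac{56}{797} + \frac{8 \sqrt{5}}{2391}$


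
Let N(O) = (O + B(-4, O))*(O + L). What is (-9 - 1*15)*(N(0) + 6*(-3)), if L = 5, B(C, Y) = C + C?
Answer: 1392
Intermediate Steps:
B(C, Y) = 2*C
N(O) = (-8 + O)*(5 + O) (N(O) = (O + 2*(-4))*(O + 5) = (O - 8)*(5 + O) = (-8 + O)*(5 + O))
(-9 - 1*15)*(N(0) + 6*(-3)) = (-9 - 1*15)*((-40 + 0² - 3*0) + 6*(-3)) = (-9 - 15)*((-40 + 0 + 0) - 18) = -24*(-40 - 18) = -24*(-58) = 1392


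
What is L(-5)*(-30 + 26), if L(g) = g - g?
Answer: 0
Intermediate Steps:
L(g) = 0
L(-5)*(-30 + 26) = 0*(-30 + 26) = 0*(-4) = 0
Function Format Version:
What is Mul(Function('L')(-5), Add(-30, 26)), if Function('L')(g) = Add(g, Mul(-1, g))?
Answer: 0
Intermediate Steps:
Function('L')(g) = 0
Mul(Function('L')(-5), Add(-30, 26)) = Mul(0, Add(-30, 26)) = Mul(0, -4) = 0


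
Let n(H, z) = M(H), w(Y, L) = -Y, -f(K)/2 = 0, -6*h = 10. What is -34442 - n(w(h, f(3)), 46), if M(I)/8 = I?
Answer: -103366/3 ≈ -34455.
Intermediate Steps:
h = -5/3 (h = -1/6*10 = -5/3 ≈ -1.6667)
M(I) = 8*I
f(K) = 0 (f(K) = -2*0 = 0)
n(H, z) = 8*H
-34442 - n(w(h, f(3)), 46) = -34442 - 8*(-1*(-5/3)) = -34442 - 8*5/3 = -34442 - 1*40/3 = -34442 - 40/3 = -103366/3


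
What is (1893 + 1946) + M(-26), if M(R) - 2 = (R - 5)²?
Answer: 4802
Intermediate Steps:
M(R) = 2 + (-5 + R)² (M(R) = 2 + (R - 5)² = 2 + (-5 + R)²)
(1893 + 1946) + M(-26) = (1893 + 1946) + (2 + (-5 - 26)²) = 3839 + (2 + (-31)²) = 3839 + (2 + 961) = 3839 + 963 = 4802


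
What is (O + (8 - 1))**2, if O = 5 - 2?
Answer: 100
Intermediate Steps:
O = 3
(O + (8 - 1))**2 = (3 + (8 - 1))**2 = (3 + 7)**2 = 10**2 = 100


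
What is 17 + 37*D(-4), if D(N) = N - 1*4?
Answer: -279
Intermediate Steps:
D(N) = -4 + N (D(N) = N - 4 = -4 + N)
17 + 37*D(-4) = 17 + 37*(-4 - 4) = 17 + 37*(-8) = 17 - 296 = -279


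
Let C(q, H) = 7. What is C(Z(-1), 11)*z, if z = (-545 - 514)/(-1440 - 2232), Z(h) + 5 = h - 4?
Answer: 2471/1224 ≈ 2.0188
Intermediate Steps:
Z(h) = -9 + h (Z(h) = -5 + (h - 4) = -5 + (-4 + h) = -9 + h)
z = 353/1224 (z = -1059/(-3672) = -1059*(-1/3672) = 353/1224 ≈ 0.28840)
C(Z(-1), 11)*z = 7*(353/1224) = 2471/1224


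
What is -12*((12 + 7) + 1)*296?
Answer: -71040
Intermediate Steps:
-12*((12 + 7) + 1)*296 = -12*(19 + 1)*296 = -12*20*296 = -240*296 = -71040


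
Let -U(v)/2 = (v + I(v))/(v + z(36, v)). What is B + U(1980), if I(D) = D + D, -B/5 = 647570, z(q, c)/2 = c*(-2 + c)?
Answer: -4270724152/1319 ≈ -3.2378e+6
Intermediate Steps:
z(q, c) = 2*c*(-2 + c) (z(q, c) = 2*(c*(-2 + c)) = 2*c*(-2 + c))
B = -3237850 (B = -5*647570 = -3237850)
I(D) = 2*D
U(v) = -6*v/(v + 2*v*(-2 + v)) (U(v) = -2*(v + 2*v)/(v + 2*v*(-2 + v)) = -2*3*v/(v + 2*v*(-2 + v)) = -6*v/(v + 2*v*(-2 + v)))
B + U(1980) = -3237850 - 6/(-3 + 2*1980) = -3237850 - 6/(-3 + 3960) = -3237850 - 6/3957 = -3237850 - 6*1/3957 = -3237850 - 2/1319 = -4270724152/1319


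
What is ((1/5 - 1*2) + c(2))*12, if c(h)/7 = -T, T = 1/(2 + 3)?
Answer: -192/5 ≈ -38.400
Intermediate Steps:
T = ⅕ (T = 1/5 = ⅕ ≈ 0.20000)
c(h) = -7/5 (c(h) = 7*(-1*⅕) = 7*(-⅕) = -7/5)
((1/5 - 1*2) + c(2))*12 = ((1/5 - 1*2) - 7/5)*12 = ((⅕ - 2) - 7/5)*12 = (-9/5 - 7/5)*12 = -16/5*12 = -192/5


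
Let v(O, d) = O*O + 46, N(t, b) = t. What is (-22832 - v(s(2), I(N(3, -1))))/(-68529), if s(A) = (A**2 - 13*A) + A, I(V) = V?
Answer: 23278/68529 ≈ 0.33968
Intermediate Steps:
s(A) = A**2 - 12*A
v(O, d) = 46 + O**2 (v(O, d) = O**2 + 46 = 46 + O**2)
(-22832 - v(s(2), I(N(3, -1))))/(-68529) = (-22832 - (46 + (2*(-12 + 2))**2))/(-68529) = (-22832 - (46 + (2*(-10))**2))*(-1/68529) = (-22832 - (46 + (-20)**2))*(-1/68529) = (-22832 - (46 + 400))*(-1/68529) = (-22832 - 1*446)*(-1/68529) = (-22832 - 446)*(-1/68529) = -23278*(-1/68529) = 23278/68529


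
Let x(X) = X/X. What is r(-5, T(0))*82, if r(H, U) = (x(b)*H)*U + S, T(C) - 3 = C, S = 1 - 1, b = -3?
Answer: -1230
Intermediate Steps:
S = 0
x(X) = 1
T(C) = 3 + C
r(H, U) = H*U (r(H, U) = (1*H)*U + 0 = H*U + 0 = H*U)
r(-5, T(0))*82 = -5*(3 + 0)*82 = -5*3*82 = -15*82 = -1230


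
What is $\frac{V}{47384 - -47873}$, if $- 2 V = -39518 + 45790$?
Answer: $- \frac{3136}{95257} \approx -0.032921$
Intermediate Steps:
$V = -3136$ ($V = - \frac{-39518 + 45790}{2} = \left(- \frac{1}{2}\right) 6272 = -3136$)
$\frac{V}{47384 - -47873} = - \frac{3136}{47384 - -47873} = - \frac{3136}{47384 + 47873} = - \frac{3136}{95257}$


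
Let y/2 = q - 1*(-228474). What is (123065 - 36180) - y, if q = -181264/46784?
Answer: -541020777/1462 ≈ -3.7006e+5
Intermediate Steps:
q = -11329/2924 (q = -181264*1/46784 = -11329/2924 ≈ -3.8745)
y = 668046647/1462 (y = 2*(-11329/2924 - 1*(-228474)) = 2*(-11329/2924 + 228474) = 2*(668046647/2924) = 668046647/1462 ≈ 4.5694e+5)
(123065 - 36180) - y = (123065 - 36180) - 1*668046647/1462 = 86885 - 668046647/1462 = -541020777/1462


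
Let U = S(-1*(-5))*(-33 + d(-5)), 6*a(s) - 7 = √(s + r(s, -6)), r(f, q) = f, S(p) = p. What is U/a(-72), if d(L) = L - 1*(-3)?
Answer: -7350/193 + 12600*I/193 ≈ -38.083 + 65.285*I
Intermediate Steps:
d(L) = 3 + L (d(L) = L + 3 = 3 + L)
a(s) = 7/6 + √2*√s/6 (a(s) = 7/6 + √(s + s)/6 = 7/6 + √(2*s)/6 = 7/6 + (√2*√s)/6 = 7/6 + √2*√s/6)
U = -175 (U = (-1*(-5))*(-33 + (3 - 5)) = 5*(-33 - 2) = 5*(-35) = -175)
U/a(-72) = -175/(7/6 + √2*√(-72)/6) = -175/(7/6 + √2*(6*I*√2)/6) = -175*36*(7/6 - 2*I)/193 = -6300*(7/6 - 2*I)/193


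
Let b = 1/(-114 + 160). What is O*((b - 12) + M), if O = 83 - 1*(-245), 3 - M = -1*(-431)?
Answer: -3319196/23 ≈ -1.4431e+5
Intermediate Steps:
b = 1/46 ≈ 0.021739
M = -428 (M = 3 - (-1)*(-431) = 3 - 1*431 = 3 - 431 = -428)
O = 328 (O = 83 + 245 = 328)
O*((b - 12) + M) = 328*((1/46 - 12) - 428) = 328*(-551/46 - 428) = 328*(-20239/46) = -3319196/23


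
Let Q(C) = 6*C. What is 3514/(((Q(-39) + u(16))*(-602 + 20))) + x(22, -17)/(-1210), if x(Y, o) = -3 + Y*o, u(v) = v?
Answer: 6510524/19189995 ≈ 0.33927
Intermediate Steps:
3514/(((Q(-39) + u(16))*(-602 + 20))) + x(22, -17)/(-1210) = 3514/(((6*(-39) + 16)*(-602 + 20))) + (-3 + 22*(-17))/(-1210) = 3514/(((-234 + 16)*(-582))) + (-3 - 374)*(-1/1210) = 3514/((-218*(-582))) - 377*(-1/1210) = 3514/126876 + 377/1210 = 3514*(1/126876) + 377/1210 = 1757/63438 + 377/1210 = 6510524/19189995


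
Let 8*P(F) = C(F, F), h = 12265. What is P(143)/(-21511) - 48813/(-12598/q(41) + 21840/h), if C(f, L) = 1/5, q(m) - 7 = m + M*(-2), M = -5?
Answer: 597560154580573/2637209880200 ≈ 226.59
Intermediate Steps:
q(m) = 17 + m (q(m) = 7 + (m - 5*(-2)) = 7 + (m + 10) = 7 + (10 + m) = 17 + m)
C(f, L) = ⅕
P(F) = 1/40 (P(F) = (⅛)*(⅕) = 1/40)
P(143)/(-21511) - 48813/(-12598/q(41) + 21840/h) = (1/40)/(-21511) - 48813/(-12598/(17 + 41) + 21840/12265) = (1/40)*(-1/21511) - 48813/(-12598/58 + 21840*(1/12265)) = -1/860440 - 48813/(-12598*1/58 + 4368/2453) = -1/860440 - 48813/(-6299/29 + 4368/2453) = -1/860440 - 48813/(-15324775/71137) = -1/860440 - 48813*(-71137/15324775) = -1/860440 + 3472410381/15324775 = 597560154580573/2637209880200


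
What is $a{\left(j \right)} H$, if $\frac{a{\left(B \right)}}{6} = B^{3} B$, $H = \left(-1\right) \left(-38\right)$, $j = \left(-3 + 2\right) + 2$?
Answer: $228$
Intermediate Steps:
$j = 1$ ($j = -1 + 2 = 1$)
$H = 38$
$a{\left(B \right)} = 6 B^{4}$ ($a{\left(B \right)} = 6 B^{3} B = 6 B^{4}$)
$a{\left(j \right)} H = 6 \cdot 1^{4} \cdot 38 = 6 \cdot 1 \cdot 38 = 6 \cdot 38 = 228$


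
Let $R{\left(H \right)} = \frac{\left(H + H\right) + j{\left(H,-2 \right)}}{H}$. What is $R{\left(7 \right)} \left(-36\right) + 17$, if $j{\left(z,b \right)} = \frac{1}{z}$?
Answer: $- \frac{2731}{49} \approx -55.735$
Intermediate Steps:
$R{\left(H \right)} = \frac{\frac{1}{H} + 2 H}{H}$ ($R{\left(H \right)} = \frac{\left(H + H\right) + \frac{1}{H}}{H} = \frac{2 H + \frac{1}{H}}{H} = \frac{\frac{1}{H} + 2 H}{H}$)
$R{\left(7 \right)} \left(-36\right) + 17 = \left(2 + \frac{1}{49}\right) \left(-36\right) + 17 = \frac{99}{49} \left(-36\right) + 17 = - \frac{3564}{49} + 17 = - \frac{2731}{49}$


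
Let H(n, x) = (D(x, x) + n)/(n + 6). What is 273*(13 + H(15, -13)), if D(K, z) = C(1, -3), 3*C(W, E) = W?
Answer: 11245/3 ≈ 3748.3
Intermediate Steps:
C(W, E) = W/3
D(K, z) = ⅓ (D(K, z) = (⅓)*1 = ⅓)
H(n, x) = (⅓ + n)/(6 + n) (H(n, x) = (⅓ + n)/(n + 6) = (⅓ + n)/(6 + n))
273*(13 + H(15, -13)) = 273*(13 + (⅓ + 15)/(6 + 15)) = 273*(13 + (46/3)/21) = 273*(13 + (1/21)*(46/3)) = 273*(13 + 46/63) = 273*(865/63) = 11245/3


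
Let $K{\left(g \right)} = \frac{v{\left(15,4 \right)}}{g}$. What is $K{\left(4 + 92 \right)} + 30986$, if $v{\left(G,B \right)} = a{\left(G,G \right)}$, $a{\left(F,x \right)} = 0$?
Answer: $30986$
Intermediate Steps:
$v{\left(G,B \right)} = 0$
$K{\left(g \right)} = 0$ ($K{\left(g \right)} = \frac{0}{g} = 0$)
$K{\left(4 + 92 \right)} + 30986 = 0 + 30986 = 30986$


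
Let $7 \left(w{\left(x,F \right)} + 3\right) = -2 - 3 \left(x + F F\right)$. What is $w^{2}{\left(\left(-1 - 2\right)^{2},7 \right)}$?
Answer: $\frac{38809}{49} \approx 792.02$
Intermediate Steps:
$w{\left(x,F \right)} = - \frac{23}{7} - \frac{3 x}{7} - \frac{3 F^{2}}{7}$ ($w{\left(x,F \right)} = -3 + \frac{-2 - 3 \left(x + F F\right)}{7} = -3 + \frac{-2 - 3 \left(x + F^{2}\right)}{7} = -3 + \frac{-2 - \left(3 x + 3 F^{2}\right)}{7} = -3 + \frac{-2 - 3 x - 3 F^{2}}{7} = -3 - \left(\frac{2}{7} + \frac{3 x}{7} + \frac{3 F^{2}}{7}\right) = - \frac{23}{7} - \frac{3 x}{7} - \frac{3 F^{2}}{7}$)
$w^{2}{\left(\left(-1 - 2\right)^{2},7 \right)} = \left(- \frac{23}{7} - \frac{3 \left(-1 - 2\right)^{2}}{7} - \frac{3 \cdot 7^{2}}{7}\right)^{2} = \left(- \frac{23}{7} - \frac{3 \left(-3\right)^{2}}{7} - 21\right)^{2} = \left(- \frac{23}{7} - \frac{27}{7} - 21\right)^{2} = \left(- \frac{197}{7}\right)^{2} = \frac{38809}{49}$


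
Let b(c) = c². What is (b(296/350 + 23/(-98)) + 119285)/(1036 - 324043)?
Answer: -716010453509/1938849517500 ≈ -0.36930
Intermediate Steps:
(b(296/350 + 23/(-98)) + 119285)/(1036 - 324043) = ((296/350 + 23/(-98))² + 119285)/(1036 - 324043) = ((296*(1/350) + 23*(-1/98))² + 119285)/(-323007) = ((148/175 - 23/98)² + 119285)*(-1/323007) = ((1497/2450)² + 119285)*(-1/323007) = (2241009/6002500 + 119285)*(-1/323007) = (716010453509/6002500)*(-1/323007) = -716010453509/1938849517500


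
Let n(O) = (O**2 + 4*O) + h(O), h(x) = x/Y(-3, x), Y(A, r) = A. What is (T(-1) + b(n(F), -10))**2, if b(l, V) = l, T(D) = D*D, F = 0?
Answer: 1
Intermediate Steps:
h(x) = -x/3 (h(x) = x/(-3) = x*(-1/3) = -x/3)
n(O) = O**2 + 11*O/3 (n(O) = (O**2 + 4*O) - O/3 = O**2 + 11*O/3)
T(D) = D**2
(T(-1) + b(n(F), -10))**2 = ((-1)**2 + (1/3)*0*(11 + 3*0))**2 = (1 + (1/3)*0*(11 + 0))**2 = (1 + (1/3)*0*11)**2 = (1 + 0)**2 = 1**2 = 1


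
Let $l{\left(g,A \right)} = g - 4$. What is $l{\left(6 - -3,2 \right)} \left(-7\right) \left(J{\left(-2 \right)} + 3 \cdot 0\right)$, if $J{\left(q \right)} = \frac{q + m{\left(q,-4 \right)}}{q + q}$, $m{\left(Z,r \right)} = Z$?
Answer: $-35$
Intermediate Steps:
$J{\left(q \right)} = 1$ ($J{\left(q \right)} = \frac{q + q}{q + q} = \frac{2 q}{2 q} = 2 q \frac{1}{2 q} = 1$)
$l{\left(g,A \right)} = -4 + g$
$l{\left(6 - -3,2 \right)} \left(-7\right) \left(J{\left(-2 \right)} + 3 \cdot 0\right) = \left(-4 + \left(6 - -3\right)\right) \left(-7\right) \left(1 + 3 \cdot 0\right) = \left(-4 + \left(6 + 3\right)\right) \left(-7\right) \left(1 + 0\right) = \left(-4 + 9\right) \left(-7\right) 1 = 5 \left(-7\right) 1 = \left(-35\right) 1 = -35$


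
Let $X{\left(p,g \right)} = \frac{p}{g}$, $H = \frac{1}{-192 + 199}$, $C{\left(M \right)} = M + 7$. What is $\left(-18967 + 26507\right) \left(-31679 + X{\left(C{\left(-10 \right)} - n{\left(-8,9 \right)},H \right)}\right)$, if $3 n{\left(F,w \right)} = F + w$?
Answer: $- \frac{717106780}{3} \approx -2.3904 \cdot 10^{8}$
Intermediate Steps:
$C{\left(M \right)} = 7 + M$
$n{\left(F,w \right)} = \frac{F}{3} + \frac{w}{3}$ ($n{\left(F,w \right)} = \frac{F + w}{3} = \frac{F}{3} + \frac{w}{3}$)
$H = \frac{1}{7} \approx 0.14286$
$\left(-18967 + 26507\right) \left(-31679 + X{\left(C{\left(-10 \right)} - n{\left(-8,9 \right)},H \right)}\right) = \left(-18967 + 26507\right) \left(-31679 + \left(\left(7 - 10\right) - \left(\frac{1}{3} \left(-8\right) + \frac{1}{3} \cdot 9\right)\right) \frac{1}{\frac{1}{7}}\right) = 7540 \left(-31679 + \left(-3 - \left(- \frac{8}{3} + 3\right)\right) 7\right) = 7540 \left(-31679 + \left(-3 - \frac{1}{3}\right) 7\right) = 7540 \left(-31679 - \frac{70}{3}\right) = 7540 \left(- \frac{95107}{3}\right) = - \frac{717106780}{3}$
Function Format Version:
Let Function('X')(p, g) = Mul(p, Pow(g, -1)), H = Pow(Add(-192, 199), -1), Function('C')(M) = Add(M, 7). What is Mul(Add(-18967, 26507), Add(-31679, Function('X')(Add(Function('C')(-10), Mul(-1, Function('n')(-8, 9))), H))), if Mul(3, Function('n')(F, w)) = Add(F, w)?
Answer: Rational(-717106780, 3) ≈ -2.3904e+8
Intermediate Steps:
Function('C')(M) = Add(7, M)
Function('n')(F, w) = Add(Mul(Rational(1, 3), F), Mul(Rational(1, 3), w)) (Function('n')(F, w) = Mul(Rational(1, 3), Add(F, w)) = Add(Mul(Rational(1, 3), F), Mul(Rational(1, 3), w)))
H = Rational(1, 7) (H = Pow(7, -1) = Rational(1, 7) ≈ 0.14286)
Mul(Add(-18967, 26507), Add(-31679, Function('X')(Add(Function('C')(-10), Mul(-1, Function('n')(-8, 9))), H))) = Mul(Add(-18967, 26507), Add(-31679, Mul(Add(Add(7, -10), Mul(-1, Add(Mul(Rational(1, 3), -8), Mul(Rational(1, 3), 9)))), Pow(Rational(1, 7), -1)))) = Mul(7540, Add(-31679, Mul(Add(-3, Mul(-1, Add(Rational(-8, 3), 3))), 7))) = Mul(7540, Add(-31679, Mul(Add(-3, Mul(-1, Rational(1, 3))), 7))) = Mul(7540, Add(-31679, Mul(Add(-3, Rational(-1, 3)), 7))) = Mul(7540, Add(-31679, Mul(Rational(-10, 3), 7))) = Mul(7540, Add(-31679, Rational(-70, 3))) = Mul(7540, Rational(-95107, 3)) = Rational(-717106780, 3)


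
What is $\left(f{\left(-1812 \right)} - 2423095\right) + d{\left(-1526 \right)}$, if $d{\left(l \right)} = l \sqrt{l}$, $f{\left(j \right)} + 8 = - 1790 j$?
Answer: $820377 - 1526 i \sqrt{1526} \approx 8.2038 \cdot 10^{5} - 59612.0 i$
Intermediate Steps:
$f{\left(j \right)} = -8 - 1790 j$
$d{\left(l \right)} = l^{\frac{3}{2}}$
$\left(f{\left(-1812 \right)} - 2423095\right) + d{\left(-1526 \right)} = \left(\left(-8 - -3243480\right) - 2423095\right) + \left(-1526\right)^{\frac{3}{2}} = \left(\left(-8 + 3243480\right) - 2423095\right) - 1526 i \sqrt{1526} = \left(3243472 - 2423095\right) - 1526 i \sqrt{1526} = 820377 - 1526 i \sqrt{1526}$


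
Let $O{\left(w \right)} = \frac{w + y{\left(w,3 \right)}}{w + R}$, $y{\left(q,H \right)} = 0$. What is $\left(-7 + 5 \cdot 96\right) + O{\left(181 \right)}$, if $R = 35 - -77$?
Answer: $\frac{138770}{293} \approx 473.62$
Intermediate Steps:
$R = 112$ ($R = 35 + 77 = 112$)
$O{\left(w \right)} = \frac{w}{112 + w}$ ($O{\left(w \right)} = \frac{w + 0}{w + 112} = \frac{w}{112 + w}$)
$\left(-7 + 5 \cdot 96\right) + O{\left(181 \right)} = \left(-7 + 5 \cdot 96\right) + \frac{181}{112 + 181} = \left(-7 + 480\right) + \frac{181}{293} = 473 + 181 \cdot \frac{1}{293} = 473 + \frac{181}{293} = \frac{138770}{293}$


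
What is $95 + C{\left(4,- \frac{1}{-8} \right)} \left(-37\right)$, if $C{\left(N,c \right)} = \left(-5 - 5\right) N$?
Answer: $1575$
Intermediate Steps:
$C{\left(N,c \right)} = - 10 N$
$95 + C{\left(4,- \frac{1}{-8} \right)} \left(-37\right) = 95 + \left(-10\right) 4 \left(-37\right) = 95 - -1480 = 95 + 1480 = 1575$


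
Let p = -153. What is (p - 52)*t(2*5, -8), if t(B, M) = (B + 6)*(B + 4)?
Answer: -45920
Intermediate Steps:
t(B, M) = (4 + B)*(6 + B) (t(B, M) = (6 + B)*(4 + B) = (4 + B)*(6 + B))
(p - 52)*t(2*5, -8) = (-153 - 52)*(24 + (2*5)**2 + 10*(2*5)) = -205*(24 + 10**2 + 10*10) = -205*(24 + 100 + 100) = -205*224 = -45920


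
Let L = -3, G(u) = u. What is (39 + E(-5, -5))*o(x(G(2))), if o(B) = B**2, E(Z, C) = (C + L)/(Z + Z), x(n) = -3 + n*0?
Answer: 1791/5 ≈ 358.20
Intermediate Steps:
x(n) = -3 (x(n) = -3 + 0 = -3)
E(Z, C) = (-3 + C)/(2*Z) (E(Z, C) = (C - 3)/(Z + Z) = (-3 + C)/((2*Z)) = (-3 + C)*(1/(2*Z)) = (-3 + C)/(2*Z))
(39 + E(-5, -5))*o(x(G(2))) = (39 + (1/2)*(-3 - 5)/(-5))*(-3)**2 = (39 + (1/2)*(-1/5)*(-8))*9 = (39 + 4/5)*9 = (199/5)*9 = 1791/5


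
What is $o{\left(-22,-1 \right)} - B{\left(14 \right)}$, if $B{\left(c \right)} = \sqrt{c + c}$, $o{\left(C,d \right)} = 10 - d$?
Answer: $11 - 2 \sqrt{7} \approx 5.7085$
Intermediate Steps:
$B{\left(c \right)} = \sqrt{2} \sqrt{c}$ ($B{\left(c \right)} = \sqrt{2 c} = \sqrt{2} \sqrt{c}$)
$o{\left(-22,-1 \right)} - B{\left(14 \right)} = \left(10 - -1\right) - \sqrt{2} \sqrt{14} = \left(10 + 1\right) - 2 \sqrt{7} = 11 - 2 \sqrt{7}$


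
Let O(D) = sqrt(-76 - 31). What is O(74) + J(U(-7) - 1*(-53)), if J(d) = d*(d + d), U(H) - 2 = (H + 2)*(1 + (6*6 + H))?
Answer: 18050 + I*sqrt(107) ≈ 18050.0 + 10.344*I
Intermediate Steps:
U(H) = 2 + (2 + H)*(37 + H) (U(H) = 2 + (H + 2)*(1 + (6*6 + H)) = 2 + (2 + H)*(1 + (36 + H)) = 2 + (2 + H)*(37 + H))
J(d) = 2*d**2 (J(d) = d*(2*d) = 2*d**2)
O(D) = I*sqrt(107) (O(D) = sqrt(-107) = I*sqrt(107))
O(74) + J(U(-7) - 1*(-53)) = I*sqrt(107) + 2*((76 + (-7)**2 + 39*(-7)) - 1*(-53))**2 = I*sqrt(107) + 2*((76 + 49 - 273) + 53)**2 = I*sqrt(107) + 2*(-148 + 53)**2 = I*sqrt(107) + 2*(-95)**2 = I*sqrt(107) + 2*9025 = I*sqrt(107) + 18050 = 18050 + I*sqrt(107)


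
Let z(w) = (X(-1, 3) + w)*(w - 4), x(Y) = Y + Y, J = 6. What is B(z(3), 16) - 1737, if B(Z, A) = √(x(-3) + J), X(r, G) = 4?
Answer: -1737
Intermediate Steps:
x(Y) = 2*Y
z(w) = (-4 + w)*(4 + w) (z(w) = (4 + w)*(w - 4) = (4 + w)*(-4 + w) = (-4 + w)*(4 + w))
B(Z, A) = 0 (B(Z, A) = √(2*(-3) + 6) = √(-6 + 6) = √0 = 0)
B(z(3), 16) - 1737 = 0 - 1737 = -1737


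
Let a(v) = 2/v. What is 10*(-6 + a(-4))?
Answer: -65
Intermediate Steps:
10*(-6 + a(-4)) = 10*(-6 + 2/(-4)) = 10*(-6 + 2*(-¼)) = 10*(-6 - ½) = 10*(-13/2) = -65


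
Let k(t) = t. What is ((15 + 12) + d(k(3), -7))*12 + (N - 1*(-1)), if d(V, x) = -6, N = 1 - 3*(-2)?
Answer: 260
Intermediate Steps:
N = 7 (N = 1 + 6 = 7)
((15 + 12) + d(k(3), -7))*12 + (N - 1*(-1)) = ((15 + 12) - 6)*12 + (7 - 1*(-1)) = (27 - 6)*12 + (7 + 1) = 21*12 + 8 = 252 + 8 = 260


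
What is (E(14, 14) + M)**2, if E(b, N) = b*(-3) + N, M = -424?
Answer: 204304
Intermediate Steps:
E(b, N) = N - 3*b (E(b, N) = -3*b + N = N - 3*b)
(E(14, 14) + M)**2 = ((14 - 3*14) - 424)**2 = ((14 - 42) - 424)**2 = (-28 - 424)**2 = (-452)**2 = 204304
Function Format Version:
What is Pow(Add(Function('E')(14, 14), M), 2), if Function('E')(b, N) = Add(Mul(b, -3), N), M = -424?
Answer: 204304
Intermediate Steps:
Function('E')(b, N) = Add(N, Mul(-3, b)) (Function('E')(b, N) = Add(Mul(-3, b), N) = Add(N, Mul(-3, b)))
Pow(Add(Function('E')(14, 14), M), 2) = Pow(Add(Add(14, Mul(-3, 14)), -424), 2) = Pow(Add(Add(14, -42), -424), 2) = Pow(Add(-28, -424), 2) = Pow(-452, 2) = 204304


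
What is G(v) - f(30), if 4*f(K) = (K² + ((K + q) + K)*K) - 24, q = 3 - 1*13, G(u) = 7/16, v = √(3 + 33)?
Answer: -9497/16 ≈ -593.56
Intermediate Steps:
v = 6 (v = √36 = 6)
G(u) = 7/16 (G(u) = 7*(1/16) = 7/16)
q = -10 (q = 3 - 13 = -10)
f(K) = -6 + K²/4 + K*(-10 + 2*K)/4 (f(K) = ((K² + ((K - 10) + K)*K) - 24)/4 = ((K² + ((-10 + K) + K)*K) - 24)/4 = ((K² + (-10 + 2*K)*K) - 24)/4 = ((K² + K*(-10 + 2*K)) - 24)/4 = (-24 + K² + K*(-10 + 2*K))/4 = -6 + K²/4 + K*(-10 + 2*K)/4)
G(v) - f(30) = 7/16 - (-6 - 5/2*30 + (¾)*30²) = 7/16 - (-6 - 75 + (¾)*900) = 7/16 - (-6 - 75 + 675) = 7/16 - 1*594 = 7/16 - 594 = -9497/16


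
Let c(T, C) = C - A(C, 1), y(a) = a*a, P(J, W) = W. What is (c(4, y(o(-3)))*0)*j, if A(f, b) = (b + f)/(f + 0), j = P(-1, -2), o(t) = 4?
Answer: 0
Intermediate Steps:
j = -2
A(f, b) = (b + f)/f
y(a) = a²
c(T, C) = C - (1 + C)/C
(c(4, y(o(-3)))*0)*j = ((-1 + 4² - 1/(4²))*0)*(-2) = ((-1 + 16 - 1/16)*0)*(-2) = ((239/16)*0)*(-2) = 0*(-2) = 0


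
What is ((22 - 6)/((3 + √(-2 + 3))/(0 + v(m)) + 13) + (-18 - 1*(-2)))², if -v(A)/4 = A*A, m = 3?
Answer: 183184/841 ≈ 217.82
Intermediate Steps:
v(A) = -4*A² (v(A) = -4*A*A = -4*A²)
((22 - 6)/((3 + √(-2 + 3))/(0 + v(m)) + 13) + (-18 - 1*(-2)))² = ((22 - 6)/((3 + √(-2 + 3))/(0 - 4*3²) + 13) + (-18 - 1*(-2)))² = (16/((3 + √1)/(0 - 4*9) + 13) + (-18 + 2))² = (16/((3 + 1)/(0 - 36) + 13) - 16)² = (16/(4/(-36) + 13) - 16)² = (16/(4*(-1/36) + 13) - 16)² = (16/(-⅑ + 13) - 16)² = (16/(116/9) - 16)² = (16*(9/116) - 16)² = (36/29 - 16)² = (-428/29)² = 183184/841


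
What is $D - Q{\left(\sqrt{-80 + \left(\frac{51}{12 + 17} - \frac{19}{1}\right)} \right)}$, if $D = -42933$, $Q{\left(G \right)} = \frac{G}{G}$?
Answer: $-42934$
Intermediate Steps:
$Q{\left(G \right)} = 1$
$D - Q{\left(\sqrt{-80 + \left(\frac{51}{12 + 17} - \frac{19}{1}\right)} \right)} = -42933 - 1 = -42934$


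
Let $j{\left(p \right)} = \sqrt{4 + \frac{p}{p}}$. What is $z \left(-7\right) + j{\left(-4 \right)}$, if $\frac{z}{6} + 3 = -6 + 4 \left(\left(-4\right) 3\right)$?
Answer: $2394 + \sqrt{5} \approx 2396.2$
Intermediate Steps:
$z = -342$ ($z = -18 + 6 \left(-6 + 4 \left(\left(-4\right) 3\right)\right) = -18 + 6 \left(-6 + 4 \left(-12\right)\right) = -18 + 6 \left(-6 - 48\right) = -18 + 6 \left(-54\right) = -18 - 324 = -342$)
$j{\left(p \right)} = \sqrt{5}$ ($j{\left(p \right)} = \sqrt{4 + 1} = \sqrt{5}$)
$z \left(-7\right) + j{\left(-4 \right)} = \left(-342\right) \left(-7\right) + \sqrt{5} = 2394 + \sqrt{5}$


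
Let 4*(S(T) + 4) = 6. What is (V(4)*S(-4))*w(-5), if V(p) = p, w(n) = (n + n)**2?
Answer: -1000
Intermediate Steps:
w(n) = 4*n**2 (w(n) = (2*n)**2 = 4*n**2)
S(T) = -5/2 (S(T) = -4 + (1/4)*6 = -4 + 3/2 = -5/2)
(V(4)*S(-4))*w(-5) = (4*(-5/2))*(4*(-5)**2) = -40*25 = -10*100 = -1000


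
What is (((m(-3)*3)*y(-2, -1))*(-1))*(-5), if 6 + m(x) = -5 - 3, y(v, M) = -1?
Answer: 210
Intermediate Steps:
m(x) = -14 (m(x) = -6 + (-5 - 3) = -6 - 8 = -14)
(((m(-3)*3)*y(-2, -1))*(-1))*(-5) = ((-14*3*(-1))*(-1))*(-5) = (-42*(-1)*(-1))*(-5) = (42*(-1))*(-5) = -42*(-5) = 210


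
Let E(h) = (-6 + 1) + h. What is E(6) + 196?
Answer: 197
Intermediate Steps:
E(h) = -5 + h
E(6) + 196 = (-5 + 6) + 196 = 1 + 196 = 197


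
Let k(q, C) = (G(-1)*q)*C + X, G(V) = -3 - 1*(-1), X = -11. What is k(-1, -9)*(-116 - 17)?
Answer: 3857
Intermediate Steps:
G(V) = -2 (G(V) = -3 + 1 = -2)
k(q, C) = -11 - 2*C*q (k(q, C) = (-2*q)*C - 11 = -2*C*q - 11 = -11 - 2*C*q)
k(-1, -9)*(-116 - 17) = (-11 - 2*(-9)*(-1))*(-116 - 17) = (-11 - 18)*(-133) = -29*(-133) = 3857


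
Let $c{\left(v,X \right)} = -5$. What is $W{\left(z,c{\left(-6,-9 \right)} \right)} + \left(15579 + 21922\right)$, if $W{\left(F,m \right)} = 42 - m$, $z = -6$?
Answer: $37548$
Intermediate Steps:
$W{\left(z,c{\left(-6,-9 \right)} \right)} + \left(15579 + 21922\right) = \left(42 - -5\right) + \left(15579 + 21922\right) = \left(42 + 5\right) + 37501 = 47 + 37501 = 37548$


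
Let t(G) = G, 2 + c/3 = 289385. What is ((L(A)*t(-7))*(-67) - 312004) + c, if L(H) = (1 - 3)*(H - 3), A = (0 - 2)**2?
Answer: 555207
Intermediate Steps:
c = 868149 (c = -6 + 3*289385 = -6 + 868155 = 868149)
A = 4 (A = (-2)**2 = 4)
L(H) = 6 - 2*H (L(H) = -2*(-3 + H) = 6 - 2*H)
((L(A)*t(-7))*(-67) - 312004) + c = (((6 - 2*4)*(-7))*(-67) - 312004) + 868149 = (((6 - 8)*(-7))*(-67) - 312004) + 868149 = (-2*(-7)*(-67) - 312004) + 868149 = (14*(-67) - 312004) + 868149 = (-938 - 312004) + 868149 = -312942 + 868149 = 555207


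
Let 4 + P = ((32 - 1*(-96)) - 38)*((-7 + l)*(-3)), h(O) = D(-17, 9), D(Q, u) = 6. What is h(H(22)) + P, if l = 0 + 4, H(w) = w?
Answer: 812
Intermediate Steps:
l = 4
h(O) = 6
P = 806 (P = -4 + ((32 - 1*(-96)) - 38)*((-7 + 4)*(-3)) = -4 + ((32 + 96) - 38)*(-3*(-3)) = -4 + (128 - 38)*9 = -4 + 90*9 = -4 + 810 = 806)
h(H(22)) + P = 6 + 806 = 812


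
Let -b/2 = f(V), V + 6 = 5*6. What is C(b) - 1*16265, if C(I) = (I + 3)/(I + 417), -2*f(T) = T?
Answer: -796982/49 ≈ -16265.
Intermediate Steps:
V = 24 (V = -6 + 5*6 = -6 + 30 = 24)
f(T) = -T/2
b = 24 (b = -(-1)*24 = -2*(-12) = 24)
C(I) = (3 + I)/(417 + I)
C(b) - 1*16265 = (3 + 24)/(417 + 24) - 1*16265 = 27/441 - 16265 = (1/441)*27 - 16265 = 3/49 - 16265 = -796982/49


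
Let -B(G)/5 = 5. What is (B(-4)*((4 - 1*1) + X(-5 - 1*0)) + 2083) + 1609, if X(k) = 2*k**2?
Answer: 2367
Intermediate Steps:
B(G) = -25 (B(G) = -5*5 = -25)
(B(-4)*((4 - 1*1) + X(-5 - 1*0)) + 2083) + 1609 = (-25*((4 - 1*1) + 2*(-5 - 1*0)**2) + 2083) + 1609 = (-25*((4 - 1) + 2*(-5 + 0)**2) + 2083) + 1609 = (-25*(3 + 2*(-5)**2) + 2083) + 1609 = (-25*(3 + 2*25) + 2083) + 1609 = (-25*(3 + 50) + 2083) + 1609 = (-25*53 + 2083) + 1609 = (-1325 + 2083) + 1609 = 758 + 1609 = 2367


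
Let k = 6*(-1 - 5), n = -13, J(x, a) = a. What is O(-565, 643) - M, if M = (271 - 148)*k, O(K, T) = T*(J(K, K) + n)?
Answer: -367226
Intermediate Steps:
k = -36 (k = 6*(-6) = -36)
O(K, T) = T*(-13 + K) (O(K, T) = T*(K - 13) = T*(-13 + K))
M = -4428 (M = (271 - 148)*(-36) = 123*(-36) = -4428)
O(-565, 643) - M = 643*(-13 - 565) - 1*(-4428) = 643*(-578) + 4428 = -371654 + 4428 = -367226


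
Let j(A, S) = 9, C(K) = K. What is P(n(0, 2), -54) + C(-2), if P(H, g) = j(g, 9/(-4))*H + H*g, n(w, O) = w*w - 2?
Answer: 88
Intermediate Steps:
n(w, O) = -2 + w² (n(w, O) = w² - 2 = -2 + w²)
P(H, g) = 9*H + H*g
P(n(0, 2), -54) + C(-2) = (-2 + 0²)*(9 - 54) - 2 = (-2 + 0)*(-45) - 2 = -2*(-45) - 2 = 90 - 2 = 88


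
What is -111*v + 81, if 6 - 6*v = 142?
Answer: 2597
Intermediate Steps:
v = -68/3 (v = 1 - ⅙*142 = 1 - 71/3 = -68/3 ≈ -22.667)
-111*v + 81 = -111*(-68/3) + 81 = 2516 + 81 = 2597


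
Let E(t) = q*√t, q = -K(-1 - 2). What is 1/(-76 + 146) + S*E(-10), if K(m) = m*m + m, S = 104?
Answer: 1/70 - 624*I*√10 ≈ 0.014286 - 1973.3*I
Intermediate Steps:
K(m) = m + m² (K(m) = m² + m = m + m²)
q = -6 (q = -(-1 - 2)*(1 + (-1 - 2)) = -(-3)*(1 - 3) = -(-3)*(-2) = -1*6 = -6)
E(t) = -6*√t
1/(-76 + 146) + S*E(-10) = 1/(-76 + 146) + 104*(-6*I*√10) = 1/70 + 104*(-6*I*√10) = 1/70 - 624*I*√10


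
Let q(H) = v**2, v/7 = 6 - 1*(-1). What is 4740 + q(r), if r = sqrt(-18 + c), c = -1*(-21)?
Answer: 7141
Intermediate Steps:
c = 21
v = 49 (v = 7*(6 - 1*(-1)) = 7*(6 + 1) = 7*7 = 49)
r = sqrt(3) (r = sqrt(-18 + 21) = sqrt(3) ≈ 1.7320)
q(H) = 2401 (q(H) = 49**2 = 2401)
4740 + q(r) = 4740 + 2401 = 7141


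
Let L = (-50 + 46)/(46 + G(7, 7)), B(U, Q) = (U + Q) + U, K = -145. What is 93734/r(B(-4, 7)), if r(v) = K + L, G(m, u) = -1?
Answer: -4218030/6529 ≈ -646.04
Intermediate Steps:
B(U, Q) = Q + 2*U (B(U, Q) = (Q + U) + U = Q + 2*U)
L = -4/45 (L = (-50 + 46)/(46 - 1) = -4/45 ≈ -0.088889)
r(v) = -6529/45 (r(v) = -145 - 4/45 = -6529/45)
93734/r(B(-4, 7)) = 93734/(-6529/45) = 93734*(-45/6529) = -4218030/6529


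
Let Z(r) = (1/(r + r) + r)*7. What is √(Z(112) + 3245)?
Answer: √257858/8 ≈ 63.475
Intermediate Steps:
Z(r) = 7*r + 7/(2*r) (Z(r) = (1/(2*r) + r)*7 = (r + 1/(2*r))*7 = 7*r + 7/(2*r))
√(Z(112) + 3245) = √((7*112 + (7/2)/112) + 3245) = √((784 + (7/2)*(1/112)) + 3245) = √((784 + 1/32) + 3245) = √(25089/32 + 3245) = √(128929/32) = √257858/8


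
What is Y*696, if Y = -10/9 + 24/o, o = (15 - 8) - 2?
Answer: 38512/15 ≈ 2567.5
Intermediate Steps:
o = 5 (o = 7 - 2 = 5)
Y = 166/45 (Y = -10/9 + 24/5 = 166/45 ≈ 3.6889)
Y*696 = (166/45)*696 = 38512/15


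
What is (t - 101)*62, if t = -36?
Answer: -8494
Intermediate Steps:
(t - 101)*62 = (-36 - 101)*62 = -137*62 = -8494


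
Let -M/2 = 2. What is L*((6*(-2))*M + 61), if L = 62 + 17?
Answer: 8611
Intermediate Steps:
M = -4 (M = -2*2 = -4)
L = 79
L*((6*(-2))*M + 61) = 79*((6*(-2))*(-4) + 61) = 79*(-12*(-4) + 61) = 79*(48 + 61) = 79*109 = 8611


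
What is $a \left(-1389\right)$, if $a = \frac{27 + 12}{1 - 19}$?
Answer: $\frac{6019}{2} \approx 3009.5$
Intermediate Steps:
$a = - \frac{13}{6}$ ($a = \frac{39}{-18} = 39 \left(- \frac{1}{18}\right) = - \frac{13}{6} \approx -2.1667$)
$a \left(-1389\right) = \left(- \frac{13}{6}\right) \left(-1389\right) = \frac{6019}{2}$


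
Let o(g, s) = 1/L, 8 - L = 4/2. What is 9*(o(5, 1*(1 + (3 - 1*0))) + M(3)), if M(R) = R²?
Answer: 165/2 ≈ 82.500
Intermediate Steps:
L = 6 (L = 8 - 4/2 = 8 - 1*2 = 8 - 2 = 6)
o(g, s) = ⅙ (o(g, s) = 1/6 = ⅙)
9*(o(5, 1*(1 + (3 - 1*0))) + M(3)) = 9*(⅙ + 3²) = 9*(⅙ + 9) = 9*(55/6) = 165/2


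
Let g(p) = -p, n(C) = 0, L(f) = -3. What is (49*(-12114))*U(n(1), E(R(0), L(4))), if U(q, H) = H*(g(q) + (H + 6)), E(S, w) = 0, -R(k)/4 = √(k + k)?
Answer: 0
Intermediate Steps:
R(k) = -4*√2*√k (R(k) = -4*√(k + k) = -4*√2*√k)
U(q, H) = H*(6 + H - q) (U(q, H) = H*(-q + (H + 6)) = H*(-q + (6 + H)) = H*(6 + H - q))
(49*(-12114))*U(n(1), E(R(0), L(4))) = (49*(-12114))*(0*(6 + 0 - 1*0)) = -0*(6 + 0 + 0) = -0*6 = -593586*0 = 0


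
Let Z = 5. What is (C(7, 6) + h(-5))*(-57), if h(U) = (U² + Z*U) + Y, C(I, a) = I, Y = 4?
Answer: -627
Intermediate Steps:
h(U) = 4 + U² + 5*U (h(U) = (U² + 5*U) + 4 = 4 + U² + 5*U)
(C(7, 6) + h(-5))*(-57) = (7 + (4 + (-5)² + 5*(-5)))*(-57) = (7 + (4 + 25 - 25))*(-57) = (7 + 4)*(-57) = 11*(-57) = -627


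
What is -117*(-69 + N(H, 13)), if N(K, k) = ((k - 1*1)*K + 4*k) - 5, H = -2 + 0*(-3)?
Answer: 5382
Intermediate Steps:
H = -2 (H = -2 + 0 = -2)
N(K, k) = -5 + 4*k + K*(-1 + k) (N(K, k) = ((k - 1)*K + 4*k) - 5 = ((-1 + k)*K + 4*k) - 5 = (K*(-1 + k) + 4*k) - 5 = (4*k + K*(-1 + k)) - 5 = -5 + 4*k + K*(-1 + k))
-117*(-69 + N(H, 13)) = -117*(-69 + (-5 - 1*(-2) + 4*13 - 2*13)) = -117*(-69 + (-5 + 2 + 52 - 26)) = -117*(-69 + 23) = -117*(-46) = 5382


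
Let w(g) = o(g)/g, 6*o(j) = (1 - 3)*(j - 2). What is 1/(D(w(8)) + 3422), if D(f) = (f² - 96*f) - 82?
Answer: 16/53825 ≈ 0.00029726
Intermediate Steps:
o(j) = ⅔ - j/3 (o(j) = ((1 - 3)*(j - 2))/6 = (-2*(-2 + j))/6 = (4 - 2*j)/6 = ⅔ - j/3)
w(g) = (⅔ - g/3)/g
D(f) = -82 + f² - 96*f
1/(D(w(8)) + 3422) = 1/((-82 + ((⅓)*(2 - 1*8)/8)² - 32*(2 - 1*8)/8) + 3422) = 1/((-82 + ((⅓)*(⅛)*(2 - 8))² - 32*(2 - 8)/8) + 3422) = 1/((-82 + ((⅓)*(⅛)*(-6))² - 32*(-6)/8) + 3422) = 1/((-82 + (-¼)² - 96*(-¼)) + 3422) = 1/((-82 + 1/16 + 24) + 3422) = 1/(-927/16 + 3422) = 1/(53825/16) = 16/53825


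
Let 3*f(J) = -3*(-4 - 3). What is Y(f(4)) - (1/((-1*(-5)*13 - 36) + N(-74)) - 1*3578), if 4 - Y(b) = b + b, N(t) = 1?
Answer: 107039/30 ≈ 3568.0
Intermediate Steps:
f(J) = 7 (f(J) = (-3*(-4 - 3))/3 = (-3*(-7))/3 = (1/3)*21 = 7)
Y(b) = 4 - 2*b (Y(b) = 4 - (b + b) = 4 - 2*b)
Y(f(4)) - (1/((-1*(-5)*13 - 36) + N(-74)) - 1*3578) = (4 - 2*7) - (1/((-1*(-5)*13 - 36) + 1) - 1*3578) = (4 - 14) - (1/((5*13 - 36) + 1) - 3578) = -10 - (1/((65 - 36) + 1) - 3578) = -10 - (1/(29 + 1) - 3578) = -10 - (1/30 - 3578) = -10 - 1*(-107339/30) = -10 + 107339/30 = 107039/30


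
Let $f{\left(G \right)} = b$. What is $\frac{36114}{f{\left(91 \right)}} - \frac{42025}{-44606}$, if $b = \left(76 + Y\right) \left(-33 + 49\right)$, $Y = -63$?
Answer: $\frac{31146967}{178424} \approx 174.57$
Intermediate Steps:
$b = 208$ ($b = \left(76 - 63\right) \left(-33 + 49\right) = 13 \cdot 16 = 208$)
$f{\left(G \right)} = 208$
$\frac{36114}{f{\left(91 \right)}} - \frac{42025}{-44606} = \frac{36114}{208} - \frac{42025}{-44606} = 36114 \cdot \frac{1}{208} - - \frac{42025}{44606} = \frac{1389}{8} + \frac{42025}{44606} = \frac{31146967}{178424}$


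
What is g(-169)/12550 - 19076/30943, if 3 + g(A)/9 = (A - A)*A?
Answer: -240239261/388334650 ≈ -0.61864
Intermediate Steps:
g(A) = -27 (g(A) = -27 + 9*((A - A)*A) = -27 + 9*(0*A) = -27 + 9*0 = -27 + 0 = -27)
g(-169)/12550 - 19076/30943 = -27/12550 - 19076/30943 = -240239261/388334650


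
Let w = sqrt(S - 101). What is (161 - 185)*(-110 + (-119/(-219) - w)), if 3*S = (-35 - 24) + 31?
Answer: 191768/73 + 8*I*sqrt(993) ≈ 2627.0 + 252.1*I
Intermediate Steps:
S = -28/3 (S = ((-35 - 24) + 31)/3 = (-59 + 31)/3 = (1/3)*(-28) = -28/3 ≈ -9.3333)
w = I*sqrt(993)/3 (w = sqrt(-28/3 - 101) = sqrt(-331/3) = I*sqrt(993)/3 ≈ 10.504*I)
(161 - 185)*(-110 + (-119/(-219) - w)) = (161 - 185)*(-110 + (-119/(-219) - I*sqrt(993)/3)) = -24*(-110 + (-119*(-1/219) - I*sqrt(993)/3)) = -24*(-110 + (119/219 - I*sqrt(993)/3)) = -24*(-23971/219 - I*sqrt(993)/3) = 191768/73 + 8*I*sqrt(993)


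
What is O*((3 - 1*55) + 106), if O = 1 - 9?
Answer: -432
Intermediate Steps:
O = -8
O*((3 - 1*55) + 106) = -8*((3 - 1*55) + 106) = -8*((3 - 55) + 106) = -8*(-52 + 106) = -8*54 = -432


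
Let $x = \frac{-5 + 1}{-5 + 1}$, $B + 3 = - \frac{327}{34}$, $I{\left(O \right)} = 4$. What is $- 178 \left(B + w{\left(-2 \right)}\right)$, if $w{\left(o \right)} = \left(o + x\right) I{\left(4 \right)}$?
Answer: $\frac{50285}{17} \approx 2957.9$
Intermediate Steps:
$B = - \frac{429}{34}$ ($B = -3 - \frac{327}{34} = - \frac{429}{34} \approx -12.618$)
$x = 1$ ($x = - \frac{4}{-4} = \left(-4\right) \left(- \frac{1}{4}\right) = 1$)
$w{\left(o \right)} = 4 + 4 o$ ($w{\left(o \right)} = \left(o + 1\right) 4 = \left(1 + o\right) 4 = 4 + 4 o$)
$- 178 \left(B + w{\left(-2 \right)}\right) = - 178 \left(- \frac{429}{34} + \left(4 + 4 \left(-2\right)\right)\right) = - 178 \left(- \frac{429}{34} + \left(4 - 8\right)\right) = - 178 \left(- \frac{429}{34} - 4\right) = \left(-178\right) \left(- \frac{565}{34}\right) = \frac{50285}{17}$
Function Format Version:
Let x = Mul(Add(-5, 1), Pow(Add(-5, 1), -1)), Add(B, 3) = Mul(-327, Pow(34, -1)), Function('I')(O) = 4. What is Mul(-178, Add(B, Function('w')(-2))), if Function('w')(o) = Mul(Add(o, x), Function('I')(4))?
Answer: Rational(50285, 17) ≈ 2957.9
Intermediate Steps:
B = Rational(-429, 34) (B = Add(-3, Mul(-327, Pow(34, -1))) = Add(-3, Mul(-327, Rational(1, 34))) = Add(-3, Rational(-327, 34)) = Rational(-429, 34) ≈ -12.618)
x = 1 (x = Mul(-4, Pow(-4, -1)) = Mul(-4, Rational(-1, 4)) = 1)
Function('w')(o) = Add(4, Mul(4, o)) (Function('w')(o) = Mul(Add(o, 1), 4) = Mul(Add(1, o), 4) = Add(4, Mul(4, o)))
Mul(-178, Add(B, Function('w')(-2))) = Mul(-178, Add(Rational(-429, 34), Add(4, Mul(4, -2)))) = Mul(-178, Add(Rational(-429, 34), Add(4, -8))) = Mul(-178, Add(Rational(-429, 34), -4)) = Mul(-178, Rational(-565, 34)) = Rational(50285, 17)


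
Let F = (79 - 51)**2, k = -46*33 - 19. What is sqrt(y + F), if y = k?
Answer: I*sqrt(753) ≈ 27.441*I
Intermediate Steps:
k = -1537 (k = -1518 - 19 = -1537)
y = -1537
F = 784 (F = 28**2 = 784)
sqrt(y + F) = sqrt(-1537 + 784) = sqrt(-753) = I*sqrt(753)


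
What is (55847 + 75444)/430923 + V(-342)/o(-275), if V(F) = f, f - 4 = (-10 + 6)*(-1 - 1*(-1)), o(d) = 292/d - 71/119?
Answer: -16427421419/7795827993 ≈ -2.1072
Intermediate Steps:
o(d) = -71/119 + 292/d (o(d) = 292/d - 71*1/119 = 292/d - 71/119 = -71/119 + 292/d)
f = 4 (f = 4 + (-10 + 6)*(-1 - 1*(-1)) = 4 - 4*(-1 + 1) = 4 - 4*0 = 4 + 0 = 4)
V(F) = 4
(55847 + 75444)/430923 + V(-342)/o(-275) = (55847 + 75444)/430923 + 4/(-71/119 + 292/(-275)) = 131291*(1/430923) + 4/(-71/119 + 292*(-1/275)) = 131291/430923 + 4/(-71/119 - 292/275) = 131291/430923 + 4/(-54273/32725) = 131291/430923 + 4*(-32725/54273) = 131291/430923 - 130900/54273 = -16427421419/7795827993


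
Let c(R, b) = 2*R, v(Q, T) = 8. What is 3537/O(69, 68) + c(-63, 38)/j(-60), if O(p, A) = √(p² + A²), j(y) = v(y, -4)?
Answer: -63/4 + 3537*√9385/9385 ≈ 20.760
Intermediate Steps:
j(y) = 8
O(p, A) = √(A² + p²)
3537/O(69, 68) + c(-63, 38)/j(-60) = 3537/(√(68² + 69²)) + (2*(-63))/8 = 3537/(√(4624 + 4761)) - 126*⅛ = 3537/(√9385) - 63/4 = 3537*(√9385/9385) - 63/4 = 3537*√9385/9385 - 63/4 = -63/4 + 3537*√9385/9385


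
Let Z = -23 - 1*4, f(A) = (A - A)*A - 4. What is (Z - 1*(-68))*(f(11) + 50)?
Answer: 1886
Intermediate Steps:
f(A) = -4 (f(A) = 0*A - 4 = 0 - 4 = -4)
Z = -27 (Z = -23 - 4 = -27)
(Z - 1*(-68))*(f(11) + 50) = (-27 - 1*(-68))*(-4 + 50) = (-27 + 68)*46 = 41*46 = 1886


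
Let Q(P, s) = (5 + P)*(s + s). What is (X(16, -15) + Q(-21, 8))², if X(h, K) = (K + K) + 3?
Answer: 80089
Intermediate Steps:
X(h, K) = 3 + 2*K (X(h, K) = 2*K + 3 = 3 + 2*K)
Q(P, s) = 2*s*(5 + P) (Q(P, s) = (5 + P)*(2*s) = 2*s*(5 + P))
(X(16, -15) + Q(-21, 8))² = ((3 + 2*(-15)) + 2*8*(5 - 21))² = ((3 - 30) + 2*8*(-16))² = (-27 - 256)² = (-283)² = 80089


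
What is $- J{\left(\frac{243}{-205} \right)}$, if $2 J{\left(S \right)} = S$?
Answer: $\frac{243}{410} \approx 0.59268$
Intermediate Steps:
$J{\left(S \right)} = \frac{S}{2}$
$- J{\left(\frac{243}{-205} \right)} = - \frac{243 \frac{1}{-205}}{2} = - \frac{243 \left(- \frac{1}{205}\right)}{2} = - \frac{-243}{2 \cdot 205} = \left(-1\right) \left(- \frac{243}{410}\right) = \frac{243}{410}$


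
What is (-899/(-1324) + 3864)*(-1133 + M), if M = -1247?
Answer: -3044516825/331 ≈ -9.1979e+6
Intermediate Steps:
(-899/(-1324) + 3864)*(-1133 + M) = (-899/(-1324) + 3864)*(-1133 - 1247) = (-899*(-1/1324) + 3864)*(-2380) = (899/1324 + 3864)*(-2380) = (5116835/1324)*(-2380) = -3044516825/331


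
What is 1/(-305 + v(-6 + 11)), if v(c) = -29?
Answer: -1/334 ≈ -0.0029940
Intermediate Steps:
1/(-305 + v(-6 + 11)) = 1/(-305 - 29) = 1/(-334) = -1/334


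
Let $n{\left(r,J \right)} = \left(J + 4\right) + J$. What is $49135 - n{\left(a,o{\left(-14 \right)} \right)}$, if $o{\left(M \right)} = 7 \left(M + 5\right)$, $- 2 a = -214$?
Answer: $49257$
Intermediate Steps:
$a = 107$ ($a = \left(- \frac{1}{2}\right) \left(-214\right) = 107$)
$o{\left(M \right)} = 35 + 7 M$ ($o{\left(M \right)} = 7 \left(5 + M\right) = 35 + 7 M$)
$n{\left(r,J \right)} = 4 + 2 J$ ($n{\left(r,J \right)} = \left(4 + J\right) + J = 4 + 2 J$)
$49135 - n{\left(a,o{\left(-14 \right)} \right)} = 49135 - \left(4 + 2 \left(35 + 7 \left(-14\right)\right)\right) = 49135 - \left(4 + 2 \left(35 - 98\right)\right) = 49135 - \left(4 + 2 \left(-63\right)\right) = 49135 - \left(4 - 126\right) = 49135 - -122 = 49135 + 122 = 49257$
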